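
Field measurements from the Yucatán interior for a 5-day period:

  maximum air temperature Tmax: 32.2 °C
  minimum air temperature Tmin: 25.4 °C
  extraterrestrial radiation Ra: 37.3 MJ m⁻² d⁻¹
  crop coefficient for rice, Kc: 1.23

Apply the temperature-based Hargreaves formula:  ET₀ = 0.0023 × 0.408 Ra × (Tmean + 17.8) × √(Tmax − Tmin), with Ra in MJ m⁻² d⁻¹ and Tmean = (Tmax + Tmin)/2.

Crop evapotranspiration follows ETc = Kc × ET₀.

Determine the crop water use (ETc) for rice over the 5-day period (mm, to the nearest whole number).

26 mm

Tmean = (32.2 + 25.4)/2 = 28.80 °C
0.408 Ra = 0.408 × 37.3 = 15.2184 mm/d equivalent
ET₀ = 0.0023 × 15.2184 × (28.80 + 17.8) × √6.8 = 0.0023 × 15.2184 × 46.60 × 2.6077 = 4.2534 mm/d
ETc = Kc × ET₀ = 1.23 × 4.2534 = 5.2317 mm/d
Over 5 days: 5.2317 × 5 = 26.159 mm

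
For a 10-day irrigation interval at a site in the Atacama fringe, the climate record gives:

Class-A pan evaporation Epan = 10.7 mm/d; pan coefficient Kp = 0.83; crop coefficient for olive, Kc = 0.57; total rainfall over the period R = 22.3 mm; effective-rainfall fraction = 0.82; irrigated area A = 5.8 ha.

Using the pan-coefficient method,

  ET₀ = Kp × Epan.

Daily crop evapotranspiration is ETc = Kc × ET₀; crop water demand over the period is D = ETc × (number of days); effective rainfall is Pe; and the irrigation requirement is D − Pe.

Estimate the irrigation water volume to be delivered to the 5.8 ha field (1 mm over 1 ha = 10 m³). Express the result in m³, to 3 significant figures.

ET₀ = 0.83 × 10.7 = 8.8810 mm/d
ETc = Kc × ET₀ = 0.57 × 8.8810 = 5.0622 mm/d
Crop demand D = ETc × 10 d = 5.0622 × 10 = 50.622 mm
Pe = 0.82 × 22.3 = 18.286 mm
D − Pe = 50.622 − 18.286 = 32.336 mm
Volume = 32.336 mm × 5.8 ha × 10 = 1875.5 m³

1880 m³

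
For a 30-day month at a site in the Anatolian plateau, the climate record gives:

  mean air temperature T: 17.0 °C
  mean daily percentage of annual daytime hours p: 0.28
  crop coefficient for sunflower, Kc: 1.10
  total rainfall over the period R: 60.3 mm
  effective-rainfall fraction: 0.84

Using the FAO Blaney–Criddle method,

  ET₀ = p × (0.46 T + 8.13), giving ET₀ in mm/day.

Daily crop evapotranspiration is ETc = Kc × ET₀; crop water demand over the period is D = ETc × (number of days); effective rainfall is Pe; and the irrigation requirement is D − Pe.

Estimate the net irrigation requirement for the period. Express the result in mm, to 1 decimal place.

ET₀ = 0.28 × (0.46 × 17.0 + 8.13) = 0.28 × 15.950 = 4.4660 mm/d
ETc = Kc × ET₀ = 1.10 × 4.4660 = 4.9126 mm/d
Crop demand D = ETc × 30 d = 4.9126 × 30 = 147.378 mm
Pe = 0.84 × 60.3 = 50.652 mm
D − Pe = 147.378 − 50.652 = 96.726 mm

96.7 mm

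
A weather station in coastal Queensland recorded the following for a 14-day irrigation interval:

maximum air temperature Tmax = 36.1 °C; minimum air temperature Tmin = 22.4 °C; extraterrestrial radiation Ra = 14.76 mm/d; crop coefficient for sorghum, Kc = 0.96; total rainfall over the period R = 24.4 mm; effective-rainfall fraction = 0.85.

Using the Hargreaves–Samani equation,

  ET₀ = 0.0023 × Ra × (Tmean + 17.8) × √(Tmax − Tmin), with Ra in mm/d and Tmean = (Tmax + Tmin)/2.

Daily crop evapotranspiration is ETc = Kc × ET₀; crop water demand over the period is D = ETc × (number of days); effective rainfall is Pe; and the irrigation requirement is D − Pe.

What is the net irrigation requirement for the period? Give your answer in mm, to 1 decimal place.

58.7 mm

Tmean = (36.1 + 22.4)/2 = 29.25 °C
ET₀ = 0.0023 × 14.76 × (29.25 + 17.8) × √13.7 = 0.0023 × 14.76 × 47.05 × 3.7014 = 5.9121 mm/d
ETc = Kc × ET₀ = 0.96 × 5.9121 = 5.6756 mm/d
Crop demand D = ETc × 14 d = 5.6756 × 14 = 79.458 mm
Pe = 0.85 × 24.4 = 20.740 mm
D − Pe = 79.458 − 20.740 = 58.718 mm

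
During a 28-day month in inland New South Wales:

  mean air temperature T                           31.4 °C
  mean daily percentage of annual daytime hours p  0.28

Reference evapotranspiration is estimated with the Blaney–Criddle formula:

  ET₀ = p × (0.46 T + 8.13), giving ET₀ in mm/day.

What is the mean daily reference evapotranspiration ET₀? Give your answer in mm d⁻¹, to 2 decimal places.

ET₀ = 0.28 × (0.46 × 31.4 + 8.13) = 0.28 × 22.574 = 6.3207 mm/d

6.32 mm d⁻¹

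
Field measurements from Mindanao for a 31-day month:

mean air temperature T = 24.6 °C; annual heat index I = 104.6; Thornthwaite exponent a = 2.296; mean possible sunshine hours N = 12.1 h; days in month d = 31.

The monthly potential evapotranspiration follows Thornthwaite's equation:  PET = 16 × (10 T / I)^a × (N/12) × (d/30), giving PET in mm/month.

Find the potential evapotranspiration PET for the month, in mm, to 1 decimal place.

10T/I = 10 × 24.6 / 104.6 = 2.3518
(10T/I)^a = 2.3518^2.296 = 7.1242
Uncorrected PET = 16 × 7.1242 = 113.987 mm
Correction = (N/12)(d/30) = (12.1/12)(31/30) = 1.0419
PET = 113.987 × 1.0419 = 118.763 mm/month

118.8 mm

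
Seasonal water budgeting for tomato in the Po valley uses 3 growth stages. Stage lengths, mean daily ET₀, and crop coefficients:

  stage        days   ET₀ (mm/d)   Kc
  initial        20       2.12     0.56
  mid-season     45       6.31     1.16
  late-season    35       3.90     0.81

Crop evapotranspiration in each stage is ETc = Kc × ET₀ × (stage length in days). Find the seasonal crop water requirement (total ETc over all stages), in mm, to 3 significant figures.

464 mm

initial: 0.56 × 2.12 × 20 = 23.74 mm
mid-season: 1.16 × 6.31 × 45 = 329.38 mm
late-season: 0.81 × 3.90 × 35 = 110.57 mm
Seasonal total = 463.69 mm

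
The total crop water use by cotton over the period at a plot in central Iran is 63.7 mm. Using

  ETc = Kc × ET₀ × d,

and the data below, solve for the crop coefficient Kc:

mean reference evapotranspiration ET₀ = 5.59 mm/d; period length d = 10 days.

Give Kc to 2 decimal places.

1.14

ETc = Kc × ET₀ × d  ⇒  Kc = ETc / (ET₀ × d)
Kc = 63.7 / (5.59 × 10) = 63.7 / 55.90 = 1.1395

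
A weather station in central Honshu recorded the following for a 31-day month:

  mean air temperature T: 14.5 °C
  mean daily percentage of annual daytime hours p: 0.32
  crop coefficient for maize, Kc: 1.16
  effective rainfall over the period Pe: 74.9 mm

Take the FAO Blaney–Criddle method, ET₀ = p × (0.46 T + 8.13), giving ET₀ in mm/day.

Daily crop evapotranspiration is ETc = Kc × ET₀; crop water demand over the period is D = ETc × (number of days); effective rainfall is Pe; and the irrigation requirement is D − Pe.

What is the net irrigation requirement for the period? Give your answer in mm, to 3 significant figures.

95.4 mm

ET₀ = 0.32 × (0.46 × 14.5 + 8.13) = 0.32 × 14.800 = 4.7360 mm/d
ETc = Kc × ET₀ = 1.16 × 4.7360 = 5.4938 mm/d
Crop demand D = ETc × 31 d = 5.4938 × 31 = 170.308 mm
D − Pe = 170.308 − 74.9 = 95.408 mm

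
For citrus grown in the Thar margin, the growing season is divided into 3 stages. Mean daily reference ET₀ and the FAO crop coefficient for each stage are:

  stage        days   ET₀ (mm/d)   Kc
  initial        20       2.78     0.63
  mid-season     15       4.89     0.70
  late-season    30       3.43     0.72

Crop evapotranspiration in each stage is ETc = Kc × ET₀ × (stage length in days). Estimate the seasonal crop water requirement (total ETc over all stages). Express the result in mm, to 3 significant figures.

160 mm

initial: 0.63 × 2.78 × 20 = 35.03 mm
mid-season: 0.70 × 4.89 × 15 = 51.35 mm
late-season: 0.72 × 3.43 × 30 = 74.09 mm
Seasonal total = 160.47 mm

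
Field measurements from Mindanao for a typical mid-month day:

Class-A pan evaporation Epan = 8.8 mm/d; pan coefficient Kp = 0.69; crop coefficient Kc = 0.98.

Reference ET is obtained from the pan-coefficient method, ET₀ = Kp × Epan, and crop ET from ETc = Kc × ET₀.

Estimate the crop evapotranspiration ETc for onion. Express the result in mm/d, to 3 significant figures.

5.95 mm/d

ET₀ = 0.69 × 8.8 = 6.0720 mm/d
ETc = Kc × ET₀ = 0.98 × 6.0720 = 5.9506 mm/d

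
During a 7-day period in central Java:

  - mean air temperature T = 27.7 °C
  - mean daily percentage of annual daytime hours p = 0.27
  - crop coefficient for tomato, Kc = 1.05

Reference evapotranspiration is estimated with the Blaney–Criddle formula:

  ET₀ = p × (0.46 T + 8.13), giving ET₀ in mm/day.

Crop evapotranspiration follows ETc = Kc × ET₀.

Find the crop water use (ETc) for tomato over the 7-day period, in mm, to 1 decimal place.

41.4 mm

ET₀ = 0.27 × (0.46 × 27.7 + 8.13) = 0.27 × 20.872 = 5.6354 mm/d
ETc = Kc × ET₀ = 1.05 × 5.6354 = 5.9172 mm/d
Over 7 days: 5.9172 × 7 = 41.420 mm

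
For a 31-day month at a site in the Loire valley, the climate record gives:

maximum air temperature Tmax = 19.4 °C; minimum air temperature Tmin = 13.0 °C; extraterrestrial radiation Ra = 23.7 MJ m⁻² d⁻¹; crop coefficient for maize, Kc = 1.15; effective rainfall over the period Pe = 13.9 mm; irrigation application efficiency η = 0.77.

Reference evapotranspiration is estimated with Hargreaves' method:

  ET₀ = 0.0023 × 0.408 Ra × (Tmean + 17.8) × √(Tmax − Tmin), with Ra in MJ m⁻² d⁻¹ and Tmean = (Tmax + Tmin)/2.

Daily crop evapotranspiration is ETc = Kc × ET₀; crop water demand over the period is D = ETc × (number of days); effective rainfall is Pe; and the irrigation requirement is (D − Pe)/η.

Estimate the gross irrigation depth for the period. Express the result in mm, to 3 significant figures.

Tmean = (19.4 + 13.0)/2 = 16.20 °C
0.408 Ra = 0.408 × 23.7 = 9.6696 mm/d equivalent
ET₀ = 0.0023 × 9.6696 × (16.20 + 17.8) × √6.4 = 0.0023 × 9.6696 × 34.00 × 2.5298 = 1.9129 mm/d
ETc = Kc × ET₀ = 1.15 × 1.9129 = 2.1998 mm/d
Crop demand D = ETc × 31 d = 2.1998 × 31 = 68.194 mm
D − Pe = 68.194 − 13.9 = 54.294 mm
Gross irrigation = 54.294 / 0.77 = 70.512 mm

70.5 mm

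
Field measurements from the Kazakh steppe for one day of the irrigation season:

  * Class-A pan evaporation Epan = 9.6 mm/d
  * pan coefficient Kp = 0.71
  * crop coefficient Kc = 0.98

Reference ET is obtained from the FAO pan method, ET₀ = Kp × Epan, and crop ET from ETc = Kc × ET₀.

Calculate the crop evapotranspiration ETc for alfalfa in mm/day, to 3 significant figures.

ET₀ = 0.71 × 9.6 = 6.8160 mm/d
ETc = Kc × ET₀ = 0.98 × 6.8160 = 6.6797 mm/d

6.68 mm/day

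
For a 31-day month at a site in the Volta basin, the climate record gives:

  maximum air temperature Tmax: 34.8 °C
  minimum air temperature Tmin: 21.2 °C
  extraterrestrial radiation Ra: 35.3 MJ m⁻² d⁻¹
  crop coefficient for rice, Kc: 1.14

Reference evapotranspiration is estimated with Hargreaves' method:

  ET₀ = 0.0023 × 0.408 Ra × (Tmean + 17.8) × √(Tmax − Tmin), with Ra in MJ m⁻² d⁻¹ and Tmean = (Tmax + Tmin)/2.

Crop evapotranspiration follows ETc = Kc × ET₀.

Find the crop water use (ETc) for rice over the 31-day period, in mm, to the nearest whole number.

Tmean = (34.8 + 21.2)/2 = 28.00 °C
0.408 Ra = 0.408 × 35.3 = 14.4024 mm/d equivalent
ET₀ = 0.0023 × 14.4024 × (28.00 + 17.8) × √13.6 = 0.0023 × 14.4024 × 45.80 × 3.6878 = 5.5949 mm/d
ETc = Kc × ET₀ = 1.14 × 5.5949 = 6.3782 mm/d
Over 31 days: 6.3782 × 31 = 197.724 mm

198 mm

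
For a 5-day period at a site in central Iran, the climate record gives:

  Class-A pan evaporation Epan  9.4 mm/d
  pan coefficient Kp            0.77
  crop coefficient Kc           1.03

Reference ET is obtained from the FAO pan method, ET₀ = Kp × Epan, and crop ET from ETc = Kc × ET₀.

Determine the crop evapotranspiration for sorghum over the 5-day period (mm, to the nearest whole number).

37 mm

ET₀ = 0.77 × 9.4 = 7.2380 mm/d
ETc = Kc × ET₀ = 1.03 × 7.2380 = 7.4551 mm/d
Over 5 days: 7.4551 × 5 = 37.276 mm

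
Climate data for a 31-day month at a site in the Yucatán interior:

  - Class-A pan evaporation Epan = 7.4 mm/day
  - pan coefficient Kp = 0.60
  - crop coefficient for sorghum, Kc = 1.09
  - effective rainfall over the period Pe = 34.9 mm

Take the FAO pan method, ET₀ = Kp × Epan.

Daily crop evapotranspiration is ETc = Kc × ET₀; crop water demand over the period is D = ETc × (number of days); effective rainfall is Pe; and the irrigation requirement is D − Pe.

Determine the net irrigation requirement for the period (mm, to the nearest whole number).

115 mm

ET₀ = 0.60 × 7.4 = 4.4400 mm/d
ETc = Kc × ET₀ = 1.09 × 4.4400 = 4.8396 mm/d
Crop demand D = ETc × 31 d = 4.8396 × 31 = 150.028 mm
D − Pe = 150.028 − 34.9 = 115.128 mm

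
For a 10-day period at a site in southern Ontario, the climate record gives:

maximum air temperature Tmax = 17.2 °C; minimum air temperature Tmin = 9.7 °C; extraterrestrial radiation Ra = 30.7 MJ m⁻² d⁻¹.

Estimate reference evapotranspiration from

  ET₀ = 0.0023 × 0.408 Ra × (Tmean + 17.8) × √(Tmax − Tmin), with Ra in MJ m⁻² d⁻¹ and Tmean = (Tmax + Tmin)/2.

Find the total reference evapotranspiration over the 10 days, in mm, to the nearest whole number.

25 mm

Tmean = (17.2 + 9.7)/2 = 13.45 °C
0.408 Ra = 0.408 × 30.7 = 12.5256 mm/d equivalent
ET₀ = 0.0023 × 12.5256 × (13.45 + 17.8) × √7.5 = 0.0023 × 12.5256 × 31.25 × 2.7386 = 2.4655 mm/d
Over 10 days: 2.4655 × 10 = 24.655 mm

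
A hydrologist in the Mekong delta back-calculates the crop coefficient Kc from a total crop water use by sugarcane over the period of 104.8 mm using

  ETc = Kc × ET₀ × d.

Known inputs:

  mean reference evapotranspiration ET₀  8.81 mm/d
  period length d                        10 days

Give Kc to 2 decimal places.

1.19

ETc = Kc × ET₀ × d  ⇒  Kc = ETc / (ET₀ × d)
Kc = 104.8 / (8.81 × 10) = 104.8 / 88.10 = 1.1896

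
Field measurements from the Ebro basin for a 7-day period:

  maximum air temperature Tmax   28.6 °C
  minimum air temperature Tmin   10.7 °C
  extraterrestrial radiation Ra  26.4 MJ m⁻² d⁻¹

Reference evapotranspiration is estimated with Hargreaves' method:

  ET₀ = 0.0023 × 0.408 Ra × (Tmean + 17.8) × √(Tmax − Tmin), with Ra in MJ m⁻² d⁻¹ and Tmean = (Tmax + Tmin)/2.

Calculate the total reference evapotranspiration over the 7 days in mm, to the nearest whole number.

27 mm

Tmean = (28.6 + 10.7)/2 = 19.65 °C
0.408 Ra = 0.408 × 26.4 = 10.7712 mm/d equivalent
ET₀ = 0.0023 × 10.7712 × (19.65 + 17.8) × √17.9 = 0.0023 × 10.7712 × 37.45 × 4.2308 = 3.9252 mm/d
Over 7 days: 3.9252 × 7 = 27.476 mm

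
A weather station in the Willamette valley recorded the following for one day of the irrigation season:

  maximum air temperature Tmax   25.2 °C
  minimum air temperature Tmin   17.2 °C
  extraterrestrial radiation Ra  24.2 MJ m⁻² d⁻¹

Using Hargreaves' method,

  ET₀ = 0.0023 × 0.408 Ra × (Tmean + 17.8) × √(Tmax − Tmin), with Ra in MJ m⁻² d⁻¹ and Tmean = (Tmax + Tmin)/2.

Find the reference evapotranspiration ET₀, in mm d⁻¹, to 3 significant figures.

2.51 mm d⁻¹

Tmean = (25.2 + 17.2)/2 = 21.20 °C
0.408 Ra = 0.408 × 24.2 = 9.8736 mm/d equivalent
ET₀ = 0.0023 × 9.8736 × (21.20 + 17.8) × √8.0 = 0.0023 × 9.8736 × 39.00 × 2.8284 = 2.5050 mm/d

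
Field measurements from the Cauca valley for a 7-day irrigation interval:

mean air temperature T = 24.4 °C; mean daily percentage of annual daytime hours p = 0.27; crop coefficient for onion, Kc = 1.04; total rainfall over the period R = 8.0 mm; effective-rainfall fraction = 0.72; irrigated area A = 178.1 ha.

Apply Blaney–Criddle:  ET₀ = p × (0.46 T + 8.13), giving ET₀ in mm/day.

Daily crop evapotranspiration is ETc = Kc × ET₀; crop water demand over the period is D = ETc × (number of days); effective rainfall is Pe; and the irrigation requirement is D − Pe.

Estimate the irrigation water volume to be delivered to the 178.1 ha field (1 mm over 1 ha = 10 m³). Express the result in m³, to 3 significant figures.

ET₀ = 0.27 × (0.46 × 24.4 + 8.13) = 0.27 × 19.354 = 5.2256 mm/d
ETc = Kc × ET₀ = 1.04 × 5.2256 = 5.4346 mm/d
Crop demand D = ETc × 7 d = 5.4346 × 7 = 38.042 mm
Pe = 0.72 × 8.0 = 5.760 mm
D − Pe = 38.042 − 5.760 = 32.282 mm
Volume = 32.282 mm × 178.1 ha × 10 = 57494.2 m³

57500 m³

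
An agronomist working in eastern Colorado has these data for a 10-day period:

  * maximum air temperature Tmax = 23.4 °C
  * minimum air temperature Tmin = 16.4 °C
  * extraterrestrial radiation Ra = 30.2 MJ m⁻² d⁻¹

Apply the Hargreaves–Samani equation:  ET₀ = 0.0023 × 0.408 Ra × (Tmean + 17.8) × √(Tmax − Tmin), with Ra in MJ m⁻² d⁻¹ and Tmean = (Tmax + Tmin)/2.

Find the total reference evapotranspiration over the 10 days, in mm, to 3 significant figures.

28.3 mm

Tmean = (23.4 + 16.4)/2 = 19.90 °C
0.408 Ra = 0.408 × 30.2 = 12.3216 mm/d equivalent
ET₀ = 0.0023 × 12.3216 × (19.90 + 17.8) × √7.0 = 0.0023 × 12.3216 × 37.70 × 2.6458 = 2.8268 mm/d
Over 10 days: 2.8268 × 10 = 28.268 mm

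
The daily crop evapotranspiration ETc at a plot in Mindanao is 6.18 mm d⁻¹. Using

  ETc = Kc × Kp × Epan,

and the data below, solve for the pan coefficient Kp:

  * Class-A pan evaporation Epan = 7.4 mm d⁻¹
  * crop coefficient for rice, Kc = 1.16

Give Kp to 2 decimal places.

0.72

ETc = Kc × Kp × Epan  ⇒  Kp = ETc / (Kc × Epan)
Kp = 6.18 / (1.16 × 7.4) = 6.18 / 8.584 = 0.7199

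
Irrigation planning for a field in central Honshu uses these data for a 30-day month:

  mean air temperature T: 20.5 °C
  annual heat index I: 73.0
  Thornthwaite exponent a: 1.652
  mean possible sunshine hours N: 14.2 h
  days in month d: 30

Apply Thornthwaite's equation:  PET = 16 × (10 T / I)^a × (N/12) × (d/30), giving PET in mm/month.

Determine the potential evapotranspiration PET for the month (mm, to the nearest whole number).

10T/I = 10 × 20.5 / 73.0 = 2.8082
(10T/I)^a = 2.8082^1.652 = 5.5056
Uncorrected PET = 16 × 5.5056 = 88.090 mm
Correction = (N/12)(d/30) = (14.2/12)(30/30) = 1.1833
PET = 88.090 × 1.1833 = 104.237 mm/month

104 mm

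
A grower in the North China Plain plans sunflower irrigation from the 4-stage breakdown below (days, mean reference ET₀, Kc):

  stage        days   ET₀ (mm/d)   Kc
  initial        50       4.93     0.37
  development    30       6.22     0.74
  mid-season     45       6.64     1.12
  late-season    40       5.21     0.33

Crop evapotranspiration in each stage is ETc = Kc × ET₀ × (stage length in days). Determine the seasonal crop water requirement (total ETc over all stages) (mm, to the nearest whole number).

initial: 0.37 × 4.93 × 50 = 91.21 mm
development: 0.74 × 6.22 × 30 = 138.08 mm
mid-season: 1.12 × 6.64 × 45 = 334.66 mm
late-season: 0.33 × 5.21 × 40 = 68.77 mm
Seasonal total = 632.72 mm

633 mm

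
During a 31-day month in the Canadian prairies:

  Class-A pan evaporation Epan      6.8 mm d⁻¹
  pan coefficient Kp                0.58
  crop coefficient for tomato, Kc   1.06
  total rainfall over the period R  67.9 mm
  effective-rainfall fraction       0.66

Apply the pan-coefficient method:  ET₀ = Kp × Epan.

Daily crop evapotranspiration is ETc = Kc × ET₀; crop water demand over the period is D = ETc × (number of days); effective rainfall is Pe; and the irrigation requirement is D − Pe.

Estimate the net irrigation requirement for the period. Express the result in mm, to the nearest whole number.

85 mm

ET₀ = 0.58 × 6.8 = 3.9440 mm/d
ETc = Kc × ET₀ = 1.06 × 3.9440 = 4.1806 mm/d
Crop demand D = ETc × 31 d = 4.1806 × 31 = 129.599 mm
Pe = 0.66 × 67.9 = 44.814 mm
D − Pe = 129.599 − 44.814 = 84.785 mm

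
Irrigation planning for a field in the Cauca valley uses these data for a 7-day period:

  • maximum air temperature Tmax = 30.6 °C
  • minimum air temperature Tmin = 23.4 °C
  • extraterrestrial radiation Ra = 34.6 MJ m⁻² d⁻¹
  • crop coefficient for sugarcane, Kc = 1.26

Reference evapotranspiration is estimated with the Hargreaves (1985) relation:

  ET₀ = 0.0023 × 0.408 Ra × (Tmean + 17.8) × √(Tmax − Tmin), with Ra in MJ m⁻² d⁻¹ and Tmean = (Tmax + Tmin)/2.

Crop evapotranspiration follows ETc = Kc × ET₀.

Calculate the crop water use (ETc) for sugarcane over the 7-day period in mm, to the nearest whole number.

Tmean = (30.6 + 23.4)/2 = 27.00 °C
0.408 Ra = 0.408 × 34.6 = 14.1168 mm/d equivalent
ET₀ = 0.0023 × 14.1168 × (27.00 + 17.8) × √7.2 = 0.0023 × 14.1168 × 44.80 × 2.6833 = 3.9031 mm/d
ETc = Kc × ET₀ = 1.26 × 3.9031 = 4.9179 mm/d
Over 7 days: 4.9179 × 7 = 34.425 mm

34 mm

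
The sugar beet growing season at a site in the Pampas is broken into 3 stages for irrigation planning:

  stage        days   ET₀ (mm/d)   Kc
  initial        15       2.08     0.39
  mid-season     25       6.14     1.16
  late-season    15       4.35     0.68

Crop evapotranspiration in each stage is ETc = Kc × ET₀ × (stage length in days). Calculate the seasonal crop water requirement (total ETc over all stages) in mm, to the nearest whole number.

235 mm

initial: 0.39 × 2.08 × 15 = 12.17 mm
mid-season: 1.16 × 6.14 × 25 = 178.06 mm
late-season: 0.68 × 4.35 × 15 = 44.37 mm
Seasonal total = 234.60 mm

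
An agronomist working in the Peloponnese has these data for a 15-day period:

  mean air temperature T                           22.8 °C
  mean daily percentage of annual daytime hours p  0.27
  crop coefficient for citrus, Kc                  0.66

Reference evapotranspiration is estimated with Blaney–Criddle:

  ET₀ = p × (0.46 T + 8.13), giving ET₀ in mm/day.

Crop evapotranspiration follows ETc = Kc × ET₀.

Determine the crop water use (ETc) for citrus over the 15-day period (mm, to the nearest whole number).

50 mm

ET₀ = 0.27 × (0.46 × 22.8 + 8.13) = 0.27 × 18.618 = 5.0269 mm/d
ETc = Kc × ET₀ = 0.66 × 5.0269 = 3.3178 mm/d
Over 15 days: 3.3178 × 15 = 49.767 mm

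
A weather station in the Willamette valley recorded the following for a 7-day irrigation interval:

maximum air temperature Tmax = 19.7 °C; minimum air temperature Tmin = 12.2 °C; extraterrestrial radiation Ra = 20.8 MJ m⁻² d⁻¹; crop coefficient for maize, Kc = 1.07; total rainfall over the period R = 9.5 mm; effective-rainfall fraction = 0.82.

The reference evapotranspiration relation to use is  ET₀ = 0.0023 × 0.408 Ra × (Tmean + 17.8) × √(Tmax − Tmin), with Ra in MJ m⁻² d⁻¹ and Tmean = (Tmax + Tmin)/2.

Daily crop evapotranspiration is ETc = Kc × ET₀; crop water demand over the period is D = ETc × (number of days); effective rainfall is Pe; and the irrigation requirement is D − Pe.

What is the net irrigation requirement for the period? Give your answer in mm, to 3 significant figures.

Tmean = (19.7 + 12.2)/2 = 15.95 °C
0.408 Ra = 0.408 × 20.8 = 8.4864 mm/d equivalent
ET₀ = 0.0023 × 8.4864 × (15.95 + 17.8) × √7.5 = 0.0023 × 8.4864 × 33.75 × 2.7386 = 1.8041 mm/d
ETc = Kc × ET₀ = 1.07 × 1.8041 = 1.9304 mm/d
Crop demand D = ETc × 7 d = 1.9304 × 7 = 13.513 mm
Pe = 0.82 × 9.5 = 7.790 mm
D − Pe = 13.513 − 7.790 = 5.723 mm

5.72 mm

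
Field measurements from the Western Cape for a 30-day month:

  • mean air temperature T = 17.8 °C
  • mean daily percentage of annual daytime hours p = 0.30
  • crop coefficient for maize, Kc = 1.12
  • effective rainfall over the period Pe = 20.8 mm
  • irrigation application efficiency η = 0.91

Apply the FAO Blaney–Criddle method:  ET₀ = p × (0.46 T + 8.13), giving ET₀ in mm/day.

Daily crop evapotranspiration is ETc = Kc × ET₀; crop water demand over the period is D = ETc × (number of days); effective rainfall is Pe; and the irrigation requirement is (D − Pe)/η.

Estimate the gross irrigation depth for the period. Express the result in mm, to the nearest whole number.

158 mm

ET₀ = 0.30 × (0.46 × 17.8 + 8.13) = 0.30 × 16.318 = 4.8954 mm/d
ETc = Kc × ET₀ = 1.12 × 4.8954 = 5.4828 mm/d
Crop demand D = ETc × 30 d = 5.4828 × 30 = 164.484 mm
D − Pe = 164.484 − 20.8 = 143.684 mm
Gross irrigation = 143.684 / 0.91 = 157.895 mm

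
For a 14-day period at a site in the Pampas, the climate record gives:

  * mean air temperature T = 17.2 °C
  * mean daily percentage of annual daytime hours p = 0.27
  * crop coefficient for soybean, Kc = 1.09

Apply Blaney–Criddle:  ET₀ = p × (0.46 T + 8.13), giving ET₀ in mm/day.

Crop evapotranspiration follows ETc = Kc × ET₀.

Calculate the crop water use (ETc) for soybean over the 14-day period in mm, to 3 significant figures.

ET₀ = 0.27 × (0.46 × 17.2 + 8.13) = 0.27 × 16.042 = 4.3313 mm/d
ETc = Kc × ET₀ = 1.09 × 4.3313 = 4.7211 mm/d
Over 14 days: 4.7211 × 14 = 66.095 mm

66.1 mm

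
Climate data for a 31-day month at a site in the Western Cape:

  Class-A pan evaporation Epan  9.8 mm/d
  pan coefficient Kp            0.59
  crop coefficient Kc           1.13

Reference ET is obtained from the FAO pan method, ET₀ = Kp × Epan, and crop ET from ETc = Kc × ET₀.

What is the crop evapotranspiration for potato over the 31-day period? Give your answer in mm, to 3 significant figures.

203 mm

ET₀ = 0.59 × 9.8 = 5.7820 mm/d
ETc = Kc × ET₀ = 1.13 × 5.7820 = 6.5337 mm/d
Over 31 days: 6.5337 × 31 = 202.545 mm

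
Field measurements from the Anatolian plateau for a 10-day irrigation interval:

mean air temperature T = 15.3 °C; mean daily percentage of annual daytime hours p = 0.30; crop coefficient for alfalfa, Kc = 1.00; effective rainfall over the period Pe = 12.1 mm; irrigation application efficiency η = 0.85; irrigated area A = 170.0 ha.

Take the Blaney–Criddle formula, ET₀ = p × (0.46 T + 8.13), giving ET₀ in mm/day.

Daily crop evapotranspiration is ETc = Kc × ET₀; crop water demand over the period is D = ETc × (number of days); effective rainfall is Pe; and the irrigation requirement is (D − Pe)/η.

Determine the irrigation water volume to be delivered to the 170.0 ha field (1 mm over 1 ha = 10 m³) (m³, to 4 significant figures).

66810 m³

ET₀ = 0.30 × (0.46 × 15.3 + 8.13) = 0.30 × 15.168 = 4.5504 mm/d
ETc = Kc × ET₀ = 1.00 × 4.5504 = 4.5504 mm/d
Crop demand D = ETc × 10 d = 4.5504 × 10 = 45.504 mm
D − Pe = 45.504 − 12.1 = 33.404 mm
Gross irrigation = 33.404 / 0.85 = 39.299 mm
Volume = 39.299 mm × 170.0 ha × 10 = 66808.3 m³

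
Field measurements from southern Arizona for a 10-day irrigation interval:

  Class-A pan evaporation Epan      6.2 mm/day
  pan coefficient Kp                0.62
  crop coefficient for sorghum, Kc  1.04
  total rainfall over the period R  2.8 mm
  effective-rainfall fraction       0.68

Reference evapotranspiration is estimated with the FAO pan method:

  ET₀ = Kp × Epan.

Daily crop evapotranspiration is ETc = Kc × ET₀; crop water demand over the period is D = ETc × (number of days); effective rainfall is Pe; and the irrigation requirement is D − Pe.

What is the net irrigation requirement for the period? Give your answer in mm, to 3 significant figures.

38.1 mm

ET₀ = 0.62 × 6.2 = 3.8440 mm/d
ETc = Kc × ET₀ = 1.04 × 3.8440 = 3.9978 mm/d
Crop demand D = ETc × 10 d = 3.9978 × 10 = 39.978 mm
Pe = 0.68 × 2.8 = 1.904 mm
D − Pe = 39.978 − 1.904 = 38.074 mm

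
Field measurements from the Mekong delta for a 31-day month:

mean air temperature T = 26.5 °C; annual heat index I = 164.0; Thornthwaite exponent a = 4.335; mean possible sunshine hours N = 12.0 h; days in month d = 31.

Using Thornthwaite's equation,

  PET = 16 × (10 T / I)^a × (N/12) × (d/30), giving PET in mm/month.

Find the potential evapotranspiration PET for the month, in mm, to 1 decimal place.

10T/I = 10 × 26.5 / 164.0 = 1.6159
(10T/I)^a = 1.6159^4.335 = 8.0071
Uncorrected PET = 16 × 8.0071 = 128.114 mm
Correction = (N/12)(d/30) = (12.0/12)(31/30) = 1.0333
PET = 128.114 × 1.0333 = 132.380 mm/month

132.4 mm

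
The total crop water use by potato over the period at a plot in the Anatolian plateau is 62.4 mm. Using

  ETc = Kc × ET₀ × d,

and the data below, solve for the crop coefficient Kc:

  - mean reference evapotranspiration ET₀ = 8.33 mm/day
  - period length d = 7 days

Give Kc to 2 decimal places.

1.07

ETc = Kc × ET₀ × d  ⇒  Kc = ETc / (ET₀ × d)
Kc = 62.4 / (8.33 × 7) = 62.4 / 58.31 = 1.0701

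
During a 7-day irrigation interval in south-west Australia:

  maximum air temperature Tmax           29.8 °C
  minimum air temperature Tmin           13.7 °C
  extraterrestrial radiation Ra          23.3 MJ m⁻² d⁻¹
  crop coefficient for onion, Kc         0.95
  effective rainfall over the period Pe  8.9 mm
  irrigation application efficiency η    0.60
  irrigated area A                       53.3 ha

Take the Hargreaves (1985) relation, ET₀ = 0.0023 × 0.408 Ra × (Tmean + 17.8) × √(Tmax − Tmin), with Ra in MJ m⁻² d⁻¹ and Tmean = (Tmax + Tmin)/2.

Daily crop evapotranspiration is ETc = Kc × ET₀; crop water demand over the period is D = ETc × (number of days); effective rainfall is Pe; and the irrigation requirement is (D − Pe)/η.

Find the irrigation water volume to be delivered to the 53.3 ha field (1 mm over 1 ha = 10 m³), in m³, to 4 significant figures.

Tmean = (29.8 + 13.7)/2 = 21.75 °C
0.408 Ra = 0.408 × 23.3 = 9.5064 mm/d equivalent
ET₀ = 0.0023 × 9.5064 × (21.75 + 17.8) × √16.1 = 0.0023 × 9.5064 × 39.55 × 4.0125 = 3.4698 mm/d
ETc = Kc × ET₀ = 0.95 × 3.4698 = 3.2963 mm/d
Crop demand D = ETc × 7 d = 3.2963 × 7 = 23.074 mm
D − Pe = 23.074 − 8.9 = 14.174 mm
Gross irrigation = 14.174 / 0.60 = 23.623 mm
Volume = 23.623 mm × 53.3 ha × 10 = 12591.1 m³

12590 m³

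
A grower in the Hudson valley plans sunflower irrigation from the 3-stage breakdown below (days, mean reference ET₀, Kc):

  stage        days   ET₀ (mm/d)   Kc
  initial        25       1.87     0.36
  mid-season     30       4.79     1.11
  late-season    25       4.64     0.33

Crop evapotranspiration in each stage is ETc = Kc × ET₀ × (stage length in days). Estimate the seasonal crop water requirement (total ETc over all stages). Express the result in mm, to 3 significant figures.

215 mm

initial: 0.36 × 1.87 × 25 = 16.83 mm
mid-season: 1.11 × 4.79 × 30 = 159.51 mm
late-season: 0.33 × 4.64 × 25 = 38.28 mm
Seasonal total = 214.62 mm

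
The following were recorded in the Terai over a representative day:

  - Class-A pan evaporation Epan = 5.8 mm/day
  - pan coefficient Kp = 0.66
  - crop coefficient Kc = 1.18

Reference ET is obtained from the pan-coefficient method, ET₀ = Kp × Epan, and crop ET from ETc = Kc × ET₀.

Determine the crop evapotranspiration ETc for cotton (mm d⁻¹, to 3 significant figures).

4.52 mm d⁻¹

ET₀ = 0.66 × 5.8 = 3.8280 mm/d
ETc = Kc × ET₀ = 1.18 × 3.8280 = 4.5170 mm/d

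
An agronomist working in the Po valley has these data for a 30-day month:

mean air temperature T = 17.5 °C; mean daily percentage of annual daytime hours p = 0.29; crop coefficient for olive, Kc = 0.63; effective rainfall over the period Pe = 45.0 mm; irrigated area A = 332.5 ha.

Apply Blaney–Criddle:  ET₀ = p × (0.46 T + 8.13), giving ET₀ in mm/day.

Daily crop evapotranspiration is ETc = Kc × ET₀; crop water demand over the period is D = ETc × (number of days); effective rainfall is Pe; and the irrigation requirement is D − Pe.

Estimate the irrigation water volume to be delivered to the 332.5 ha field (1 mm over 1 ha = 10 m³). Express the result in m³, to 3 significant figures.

ET₀ = 0.29 × (0.46 × 17.5 + 8.13) = 0.29 × 16.180 = 4.6922 mm/d
ETc = Kc × ET₀ = 0.63 × 4.6922 = 2.9561 mm/d
Crop demand D = ETc × 30 d = 2.9561 × 30 = 88.683 mm
D − Pe = 88.683 − 45.0 = 43.683 mm
Volume = 43.683 mm × 332.5 ha × 10 = 145246.0 m³

145000 m³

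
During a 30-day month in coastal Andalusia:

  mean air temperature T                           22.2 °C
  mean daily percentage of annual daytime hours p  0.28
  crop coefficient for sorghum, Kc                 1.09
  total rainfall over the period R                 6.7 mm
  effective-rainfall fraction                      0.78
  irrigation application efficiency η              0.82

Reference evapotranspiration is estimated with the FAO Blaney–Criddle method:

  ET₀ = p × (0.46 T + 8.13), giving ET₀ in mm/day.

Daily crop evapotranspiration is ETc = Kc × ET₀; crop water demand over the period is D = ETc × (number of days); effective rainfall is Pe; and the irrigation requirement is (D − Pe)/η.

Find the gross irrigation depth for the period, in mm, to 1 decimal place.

198.4 mm

ET₀ = 0.28 × (0.46 × 22.2 + 8.13) = 0.28 × 18.342 = 5.1358 mm/d
ETc = Kc × ET₀ = 1.09 × 5.1358 = 5.5980 mm/d
Crop demand D = ETc × 30 d = 5.5980 × 30 = 167.940 mm
Pe = 0.78 × 6.7 = 5.226 mm
D − Pe = 167.940 − 5.226 = 162.714 mm
Gross irrigation = 162.714 / 0.82 = 198.432 mm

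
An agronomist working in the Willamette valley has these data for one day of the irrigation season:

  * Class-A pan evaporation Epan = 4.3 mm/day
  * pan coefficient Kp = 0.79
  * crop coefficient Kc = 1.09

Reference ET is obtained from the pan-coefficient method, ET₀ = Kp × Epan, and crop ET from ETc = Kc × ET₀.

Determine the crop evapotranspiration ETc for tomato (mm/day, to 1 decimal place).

3.7 mm/day

ET₀ = 0.79 × 4.3 = 3.3970 mm/d
ETc = Kc × ET₀ = 1.09 × 3.3970 = 3.7027 mm/d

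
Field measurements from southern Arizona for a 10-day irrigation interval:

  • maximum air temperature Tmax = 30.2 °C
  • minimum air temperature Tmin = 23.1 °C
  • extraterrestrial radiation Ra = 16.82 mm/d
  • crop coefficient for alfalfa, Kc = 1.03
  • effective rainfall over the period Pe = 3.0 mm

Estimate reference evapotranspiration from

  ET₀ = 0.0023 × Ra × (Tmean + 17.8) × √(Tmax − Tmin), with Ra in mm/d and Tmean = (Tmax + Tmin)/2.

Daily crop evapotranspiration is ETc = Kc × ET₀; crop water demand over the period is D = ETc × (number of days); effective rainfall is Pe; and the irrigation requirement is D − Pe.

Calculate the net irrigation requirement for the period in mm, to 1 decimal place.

44.2 mm

Tmean = (30.2 + 23.1)/2 = 26.65 °C
ET₀ = 0.0023 × 16.82 × (26.65 + 17.8) × √7.1 = 0.0023 × 16.82 × 44.45 × 2.6646 = 4.5820 mm/d
ETc = Kc × ET₀ = 1.03 × 4.5820 = 4.7195 mm/d
Crop demand D = ETc × 10 d = 4.7195 × 10 = 47.195 mm
D − Pe = 47.195 − 3.0 = 44.195 mm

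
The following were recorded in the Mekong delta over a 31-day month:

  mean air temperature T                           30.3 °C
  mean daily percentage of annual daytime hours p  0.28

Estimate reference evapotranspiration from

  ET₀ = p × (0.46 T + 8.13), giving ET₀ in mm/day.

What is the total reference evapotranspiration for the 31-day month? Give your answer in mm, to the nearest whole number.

192 mm

ET₀ = 0.28 × (0.46 × 30.3 + 8.13) = 0.28 × 22.068 = 6.1790 mm/d
Monthly total = 6.1790 × 31 = 191.549 mm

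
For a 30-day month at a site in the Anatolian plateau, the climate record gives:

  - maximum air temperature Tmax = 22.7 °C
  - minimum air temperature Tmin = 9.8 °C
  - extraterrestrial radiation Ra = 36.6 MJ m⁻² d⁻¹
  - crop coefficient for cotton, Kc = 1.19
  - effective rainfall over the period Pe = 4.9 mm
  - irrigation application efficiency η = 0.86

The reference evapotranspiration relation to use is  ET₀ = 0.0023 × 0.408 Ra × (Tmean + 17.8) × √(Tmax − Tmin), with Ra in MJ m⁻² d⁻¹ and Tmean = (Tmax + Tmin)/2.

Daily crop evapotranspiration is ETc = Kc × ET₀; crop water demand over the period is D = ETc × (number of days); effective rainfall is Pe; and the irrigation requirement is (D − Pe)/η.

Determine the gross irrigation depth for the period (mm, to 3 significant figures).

Tmean = (22.7 + 9.8)/2 = 16.25 °C
0.408 Ra = 0.408 × 36.6 = 14.9328 mm/d equivalent
ET₀ = 0.0023 × 14.9328 × (16.25 + 17.8) × √12.9 = 0.0023 × 14.9328 × 34.05 × 3.5917 = 4.2004 mm/d
ETc = Kc × ET₀ = 1.19 × 4.2004 = 4.9985 mm/d
Crop demand D = ETc × 30 d = 4.9985 × 30 = 149.955 mm
D − Pe = 149.955 − 4.9 = 145.055 mm
Gross irrigation = 145.055 / 0.86 = 168.669 mm

169 mm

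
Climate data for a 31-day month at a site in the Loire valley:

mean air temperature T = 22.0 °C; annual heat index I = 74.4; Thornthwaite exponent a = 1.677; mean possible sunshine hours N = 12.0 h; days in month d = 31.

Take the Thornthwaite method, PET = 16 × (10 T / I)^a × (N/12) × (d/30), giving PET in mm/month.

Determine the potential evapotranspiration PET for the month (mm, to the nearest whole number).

102 mm

10T/I = 10 × 22.0 / 74.4 = 2.9570
(10T/I)^a = 2.9570^1.677 = 6.1605
Uncorrected PET = 16 × 6.1605 = 98.568 mm
Correction = (N/12)(d/30) = (12.0/12)(31/30) = 1.0333
PET = 98.568 × 1.0333 = 101.850 mm/month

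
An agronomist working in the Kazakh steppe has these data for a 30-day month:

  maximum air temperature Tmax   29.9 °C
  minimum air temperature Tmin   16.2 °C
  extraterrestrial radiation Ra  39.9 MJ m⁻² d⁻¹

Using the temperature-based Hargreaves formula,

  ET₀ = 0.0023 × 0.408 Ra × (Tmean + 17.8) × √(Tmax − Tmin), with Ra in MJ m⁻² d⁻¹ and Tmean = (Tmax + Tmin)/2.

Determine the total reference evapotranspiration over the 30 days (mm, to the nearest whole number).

Tmean = (29.9 + 16.2)/2 = 23.05 °C
0.408 Ra = 0.408 × 39.9 = 16.2792 mm/d equivalent
ET₀ = 0.0023 × 16.2792 × (23.05 + 17.8) × √13.7 = 0.0023 × 16.2792 × 40.85 × 3.7014 = 5.6613 mm/d
Over 30 days: 5.6613 × 30 = 169.839 mm

170 mm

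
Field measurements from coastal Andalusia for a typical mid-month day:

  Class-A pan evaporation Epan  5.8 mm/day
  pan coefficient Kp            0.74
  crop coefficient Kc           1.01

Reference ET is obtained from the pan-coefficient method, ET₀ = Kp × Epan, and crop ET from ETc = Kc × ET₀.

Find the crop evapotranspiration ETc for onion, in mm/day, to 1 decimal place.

ET₀ = 0.74 × 5.8 = 4.2920 mm/d
ETc = Kc × ET₀ = 1.01 × 4.2920 = 4.3349 mm/d

4.3 mm/day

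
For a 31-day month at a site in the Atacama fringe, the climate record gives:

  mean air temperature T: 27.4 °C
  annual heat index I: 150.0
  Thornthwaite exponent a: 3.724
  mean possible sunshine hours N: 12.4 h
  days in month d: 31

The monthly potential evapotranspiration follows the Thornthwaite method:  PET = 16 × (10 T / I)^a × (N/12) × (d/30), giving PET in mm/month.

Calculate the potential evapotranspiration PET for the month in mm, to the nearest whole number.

10T/I = 10 × 27.4 / 150.0 = 1.8267
(10T/I)^a = 1.8267^3.724 = 9.4286
Uncorrected PET = 16 × 9.4286 = 150.858 mm
Correction = (N/12)(d/30) = (12.4/12)(31/30) = 1.0678
PET = 150.858 × 1.0678 = 161.086 mm/month

161 mm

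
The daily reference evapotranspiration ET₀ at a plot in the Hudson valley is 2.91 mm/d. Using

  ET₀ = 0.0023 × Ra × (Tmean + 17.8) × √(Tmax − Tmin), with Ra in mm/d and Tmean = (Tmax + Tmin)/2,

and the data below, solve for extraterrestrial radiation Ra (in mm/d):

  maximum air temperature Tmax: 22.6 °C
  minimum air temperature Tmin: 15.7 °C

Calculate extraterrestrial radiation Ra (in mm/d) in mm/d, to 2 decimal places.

13.04 mm/d

Tmean = 19.15 °C; √ΔT = 2.6268
Ra = ET₀ / [0.0023 × (Tmean+17.8) × √ΔT] = 2.91 / (0.0023 × 36.95 × 2.6268) = 13.035 mm/d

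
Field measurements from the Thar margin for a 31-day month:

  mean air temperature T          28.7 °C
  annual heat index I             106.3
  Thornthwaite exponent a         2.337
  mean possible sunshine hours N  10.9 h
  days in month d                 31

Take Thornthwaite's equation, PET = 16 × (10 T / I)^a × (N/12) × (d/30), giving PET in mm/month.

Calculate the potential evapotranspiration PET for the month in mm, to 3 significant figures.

153 mm

10T/I = 10 × 28.7 / 106.3 = 2.6999
(10T/I)^a = 2.6999^2.337 = 10.1873
Uncorrected PET = 16 × 10.1873 = 162.997 mm
Correction = (N/12)(d/30) = (10.9/12)(31/30) = 0.9386
PET = 162.997 × 0.9386 = 152.989 mm/month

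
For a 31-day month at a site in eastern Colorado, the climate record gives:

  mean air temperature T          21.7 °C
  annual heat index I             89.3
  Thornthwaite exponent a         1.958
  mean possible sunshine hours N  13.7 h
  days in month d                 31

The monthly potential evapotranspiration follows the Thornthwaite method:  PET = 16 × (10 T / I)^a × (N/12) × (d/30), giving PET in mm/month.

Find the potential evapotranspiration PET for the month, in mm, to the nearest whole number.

107 mm

10T/I = 10 × 21.7 / 89.3 = 2.4300
(10T/I)^a = 2.4300^1.958 = 5.6888
Uncorrected PET = 16 × 5.6888 = 91.021 mm
Correction = (N/12)(d/30) = (13.7/12)(31/30) = 1.1797
PET = 91.021 × 1.1797 = 107.377 mm/month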